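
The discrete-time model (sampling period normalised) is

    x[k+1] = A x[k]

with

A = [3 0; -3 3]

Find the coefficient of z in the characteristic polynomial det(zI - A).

-6

For a 2×2 matrix, det(zI - A) = z^2 - (tr A)z + det A.
tr A = 6, det A = 9.
So p(z) = z^2 - 6z + 9.
The coefficient of z is -6.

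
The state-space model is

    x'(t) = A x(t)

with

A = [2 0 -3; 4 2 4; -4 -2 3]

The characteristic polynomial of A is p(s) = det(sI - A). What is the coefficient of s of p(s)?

Expand det(sI - A) for the 3×3 matrix.
p(s) = s^3 - 7s^2 + 12s - 28.
(Check: constant term = det(-A) = (-1)^3 det A = -28; coefficient of s^2 = -tr A = -7.)
The coefficient of s is 12.

12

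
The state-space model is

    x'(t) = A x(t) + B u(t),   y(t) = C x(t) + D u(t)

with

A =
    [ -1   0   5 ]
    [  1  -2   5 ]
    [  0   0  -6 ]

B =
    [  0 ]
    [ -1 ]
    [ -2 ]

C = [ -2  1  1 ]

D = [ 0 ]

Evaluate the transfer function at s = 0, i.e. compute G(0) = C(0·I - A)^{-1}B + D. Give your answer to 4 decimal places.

0.8333

G(0) = C(-A)^{-1}B + D = -C A^{-1} B + D.
det A = -12, so A^{-1} = (1/-12)·adj(A) = [[-1, 0, -5/6], [-1/2, -1/2, -5/6], [0, 0, -1/6]]
A^{-1} B = [5/3, 13/6, 1/3]^T
C A^{-1} B = -5/6
G(0) = D - C A^{-1} B = 0 - (-5/6) = 5/6 ≈ 0.8333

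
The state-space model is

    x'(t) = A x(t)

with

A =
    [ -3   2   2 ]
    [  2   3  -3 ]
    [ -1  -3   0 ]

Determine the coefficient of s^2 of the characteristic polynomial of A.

0

Expand det(sI - A) for the 3×3 matrix.
p(s) = s^3 - 20s - 27.
(Check: constant term = det(-A) = (-1)^3 det A = -27; coefficient of s^2 = -tr A = 0.)
The coefficient of s^2 is 0.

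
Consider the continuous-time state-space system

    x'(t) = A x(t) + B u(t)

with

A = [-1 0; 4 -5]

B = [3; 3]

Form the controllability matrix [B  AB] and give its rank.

AB = [[-3], [-3]]
Controllability matrix C = [B  AB] = [[3, -3], [3, -3]]
Every column of C is a scalar multiple of column 1 = [3, 3] (multipliers 1, -1), so the columns span a one-dimensional space.
C ≠ 0, hence rank(C) = 1.
rank(C) = 1 < n = 2, so the pair (A, B) is not completely controllable.

1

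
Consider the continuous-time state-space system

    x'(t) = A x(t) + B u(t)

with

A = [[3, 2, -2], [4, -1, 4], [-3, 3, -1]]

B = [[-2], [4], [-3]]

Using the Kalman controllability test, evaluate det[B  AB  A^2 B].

AB = [[8], [-24], [21]]
A^2B = [[-66], [140], [-117]]
Controllability matrix C = [B  AB  A^2B] = [[-2, 8, -66], [4, -24, 140], [-3, 21, -117]]
Expanding along the first row, det(C) = (-2)·((-24)·(-117) - 140·21) - 8·(4·(-117) - 140·(-3)) + (-66)·(4·21 - (-24)·(-3)) = (-2)·(-132) - 8·(-48) + (-66)·12 = -144
Since det(C) ≠ 0, rank(C) = 3 and the system is completely controllable.

-144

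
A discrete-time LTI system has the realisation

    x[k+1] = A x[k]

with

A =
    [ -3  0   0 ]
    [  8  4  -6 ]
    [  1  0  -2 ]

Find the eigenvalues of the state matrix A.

det(zI - A) = z^3 - (tr A)z^2 + (M11 + M22 + M33)z - det A, where Mii is the 2×2 principal minor of A obtained by deleting row i and column i.
tr A = (-3) + 4 + (-2) = -1; M11 = 4·(-2) - (-6)·0 = -8 - 0 = -8; M22 = (-3)·(-2) - 0·1 = 6 - 0 = 6; M33 = (-3)·4 - 0·8 = -12 - 0 = -12; sum of minors = -14.
det A = (-3)·(4·(-2) - (-6)·0) - 0·(8·(-2) - (-6)·1) + 0·(8·0 - 4·1) = (-3)·(-8) - 0·(-10) + 0·(-4) = 24.
So p(z) = det(zI - A) = z^3 + z^2 - 14z - 24.
Rational-root test: any integer root divides -24. Testing small divisors, z = -2 works: p(-2) = -8 + 4 + 28 + (-24) = 0, so (z + 2) is a factor.
Dividing, p(z) = (z + 2)(z^2 - z - 12).
Factor z^2 - z - 12: two numbers with sum 1 and product -12 are 4 and -3, so z^2 - z - 12 = (z - 4)(z + 3).
Hence p(z) = (z - 4) (z + 2) (z + 3), with roots -3, -2, 4.

-3, -2, 4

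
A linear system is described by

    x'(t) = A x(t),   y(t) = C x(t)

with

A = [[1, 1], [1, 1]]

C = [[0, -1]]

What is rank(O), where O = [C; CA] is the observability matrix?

2

CA = [[-1, -1]]
Observability matrix O = [C; CA] = [[0, -1], [-1, -1]]
det(O) = 0·(-1) - (-1)·(-1) = 0 - 1 = -1 ≠ 0, so rank(O) = 2.
rank(O) = 2 = n, so the pair (A, C) is completely observable.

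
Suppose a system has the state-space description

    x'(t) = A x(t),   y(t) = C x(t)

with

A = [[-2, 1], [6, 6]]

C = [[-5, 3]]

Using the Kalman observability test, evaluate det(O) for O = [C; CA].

CA = [[28, 13]]
Observability matrix O = [C; CA] = [[-5, 3], [28, 13]]
det(O) = (-5)·13 - 3·28 = -65 - 84 = -149
Since det(O) ≠ 0, rank(O) = 2 and the system is completely observable.

-149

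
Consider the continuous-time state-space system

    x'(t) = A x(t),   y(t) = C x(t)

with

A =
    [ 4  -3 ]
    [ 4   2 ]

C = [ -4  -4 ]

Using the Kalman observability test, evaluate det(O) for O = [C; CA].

-144

CA = [[-32, 4]]
Observability matrix O = [C; CA] = [[-4, -4], [-32, 4]]
det(O) = (-4)·4 - (-4)·(-32) = -16 - 128 = -144
Since det(O) ≠ 0, rank(O) = 2 and the system is completely observable.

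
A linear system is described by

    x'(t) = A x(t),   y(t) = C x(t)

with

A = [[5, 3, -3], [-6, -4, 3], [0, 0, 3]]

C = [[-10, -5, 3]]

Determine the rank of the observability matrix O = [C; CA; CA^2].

2

CA = [[-20, -10, 24]]
CA^2 = [[-40, -20, 102]]
Observability matrix O = [C; CA; CA^2] = [[-10, -5, 3], [-20, -10, 24], [-40, -20, 102]]
The columns c1, c2, c3 of O are linearly dependent: -c1 + 2·c2 = 0 (check each entry), so rank(O) ≤ 2.
The 2×2 minor from rows 1, 2, columns 1, 3 is (-10)·24 - 3·(-20) = -240 - (-60) = -180 ≠ 0, so rank(O) = 2.
rank(O) = 2 < n = 3, so the pair (A, C) is not completely observable.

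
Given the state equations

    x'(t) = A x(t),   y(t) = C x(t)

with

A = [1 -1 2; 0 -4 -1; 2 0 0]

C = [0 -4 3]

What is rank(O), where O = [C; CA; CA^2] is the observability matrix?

CA = [[6, 16, 4]]
CA^2 = [[14, -70, -4]]
Observability matrix O = [C; CA; CA^2] = [[0, -4, 3], [6, 16, 4], [14, -70, -4]]
det(O) = 0·(16·(-4) - 4·(-70)) - (-4)·(6·(-4) - 4·14) + 3·(6·(-70) - 16·14) = 0·216 - (-4)·(-80) + 3·(-644) = -2252 ≠ 0, so rank(O) = 3.
rank(O) = 3 = n, so the pair (A, C) is completely observable.

3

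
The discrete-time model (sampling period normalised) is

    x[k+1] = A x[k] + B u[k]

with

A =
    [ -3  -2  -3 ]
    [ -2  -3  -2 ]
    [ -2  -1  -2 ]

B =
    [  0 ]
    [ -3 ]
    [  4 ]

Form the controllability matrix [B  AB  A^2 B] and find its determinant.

-493

AB = [[-6], [1], [-5]]
A^2B = [[31], [19], [21]]
Controllability matrix C = [B  AB  A^2B] = [[0, -6, 31], [-3, 1, 19], [4, -5, 21]]
Expanding along the first row, det(C) = 0·(1·21 - 19·(-5)) - (-6)·((-3)·21 - 19·4) + 31·((-3)·(-5) - 1·4) = 0·116 - (-6)·(-139) + 31·11 = -493
Since det(C) ≠ 0, rank(C) = 3 and the system is completely controllable.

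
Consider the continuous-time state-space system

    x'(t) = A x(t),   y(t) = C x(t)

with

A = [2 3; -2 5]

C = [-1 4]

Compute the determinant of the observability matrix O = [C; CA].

23

CA = [[-10, 17]]
Observability matrix O = [C; CA] = [[-1, 4], [-10, 17]]
det(O) = (-1)·17 - 4·(-10) = -17 - (-40) = 23
Since det(O) ≠ 0, rank(O) = 2 and the system is completely observable.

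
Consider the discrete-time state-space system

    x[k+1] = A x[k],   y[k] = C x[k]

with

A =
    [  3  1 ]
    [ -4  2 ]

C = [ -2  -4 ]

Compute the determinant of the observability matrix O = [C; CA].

CA = [[10, -10]]
Observability matrix O = [C; CA] = [[-2, -4], [10, -10]]
det(O) = (-2)·(-10) - (-4)·10 = 20 - (-40) = 60
Since det(O) ≠ 0, rank(O) = 2 and the system is completely observable.

60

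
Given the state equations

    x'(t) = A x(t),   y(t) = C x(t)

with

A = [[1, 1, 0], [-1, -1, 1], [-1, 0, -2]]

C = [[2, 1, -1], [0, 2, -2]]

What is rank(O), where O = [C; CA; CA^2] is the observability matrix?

3

CA = [[2, 1, 3], [0, -2, 6]]
CA^2 = [[-2, 1, -5], [-4, 2, -14]]
Observability matrix O = [C; CA; CA^2] = [[2, 1, -1], [0, 2, -2], [2, 1, 3], [0, -2, 6], [-2, 1, -5], [-4, 2, -14]]
Take the 3×3 submatrix of O formed by rows 1, 2, 3: [[2, 1, -1], [0, 2, -2], [2, 1, 3]]. Its determinant is 2·(2·3 - (-2)·1) - 1·(0·3 - (-2)·2) + (-1)·(0·1 - 2·2) = 2·8 - 1·4 + (-1)·(-4) = 16 ≠ 0.
So rank(O) ≥ 3; since O has 3 columns, rank(O) = 3.
rank(O) = 3 = n, so the pair (A, C) is completely observable.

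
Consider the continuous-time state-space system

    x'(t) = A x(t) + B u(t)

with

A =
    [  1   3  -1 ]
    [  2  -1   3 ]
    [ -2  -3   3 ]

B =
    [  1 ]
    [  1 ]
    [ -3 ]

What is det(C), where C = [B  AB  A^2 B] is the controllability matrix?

AB = [[7], [-8], [-14]]
A^2B = [[-3], [-20], [-32]]
Controllability matrix C = [B  AB  A^2B] = [[1, 7, -3], [1, -8, -20], [-3, -14, -32]]
Expanding along the first row, det(C) = 1·((-8)·(-32) - (-20)·(-14)) - 7·(1·(-32) - (-20)·(-3)) + (-3)·(1·(-14) - (-8)·(-3)) = 1·(-24) - 7·(-92) + (-3)·(-38) = 734
Since det(C) ≠ 0, rank(C) = 3 and the system is completely controllable.

734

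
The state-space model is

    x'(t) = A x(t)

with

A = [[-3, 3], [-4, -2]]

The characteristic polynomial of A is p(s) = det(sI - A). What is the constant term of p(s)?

For a 2×2 matrix, det(sI - A) = s^2 - (tr A)s + det A.
tr A = -5, det A = 18.
So p(s) = s^2 + 5s + 18.
The constant term is 18.

18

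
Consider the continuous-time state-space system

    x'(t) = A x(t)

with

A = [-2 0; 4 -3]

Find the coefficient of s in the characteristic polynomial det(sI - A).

For a 2×2 matrix, det(sI - A) = s^2 - (tr A)s + det A.
tr A = -5, det A = 6.
So p(s) = s^2 + 5s + 6.
The coefficient of s is 5.

5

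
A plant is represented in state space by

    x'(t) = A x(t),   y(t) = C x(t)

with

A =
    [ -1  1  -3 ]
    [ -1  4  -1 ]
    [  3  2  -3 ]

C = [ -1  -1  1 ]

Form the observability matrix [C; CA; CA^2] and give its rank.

CA = [[5, -3, 1]]
CA^2 = [[1, -5, -15]]
Observability matrix O = [C; CA; CA^2] = [[-1, -1, 1], [5, -3, 1], [1, -5, -15]]
det(O) = (-1)·((-3)·(-15) - 1·(-5)) - (-1)·(5·(-15) - 1·1) + 1·(5·(-5) - (-3)·1) = (-1)·50 - (-1)·(-76) + 1·(-22) = -148 ≠ 0, so rank(O) = 3.
rank(O) = 3 = n, so the pair (A, C) is completely observable.

3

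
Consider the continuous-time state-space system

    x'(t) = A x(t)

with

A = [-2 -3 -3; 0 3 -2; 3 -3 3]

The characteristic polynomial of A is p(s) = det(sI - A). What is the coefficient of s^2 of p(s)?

Expand det(sI - A) for the 3×3 matrix.
p(s) = s^3 - 4s^2 - 39.
(Check: constant term = det(-A) = (-1)^3 det A = -39; coefficient of s^2 = -tr A = -4.)
The coefficient of s^2 is -4.

-4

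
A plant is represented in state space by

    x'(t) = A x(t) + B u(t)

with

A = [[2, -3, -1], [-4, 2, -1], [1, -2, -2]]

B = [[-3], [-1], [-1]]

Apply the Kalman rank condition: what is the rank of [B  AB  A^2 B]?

AB = [[-2], [11], [1]]
A^2B = [[-38], [29], [-26]]
Controllability matrix C = [B  AB  A^2B] = [[-3, -2, -38], [-1, 11, 29], [-1, 1, -26]]
det(C) = (-3)·(11·(-26) - 29·1) - (-2)·((-1)·(-26) - 29·(-1)) + (-38)·((-1)·1 - 11·(-1)) = (-3)·(-315) - (-2)·55 + (-38)·10 = 675 ≠ 0, so rank(C) = 3.
rank(C) = 3 = n, so the pair (A, B) is completely controllable.

3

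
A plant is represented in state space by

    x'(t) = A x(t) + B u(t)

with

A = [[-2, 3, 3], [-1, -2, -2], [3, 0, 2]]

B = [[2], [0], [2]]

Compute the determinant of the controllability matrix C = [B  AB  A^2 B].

-56

AB = [[2], [-6], [10]]
A^2B = [[8], [-10], [26]]
Controllability matrix C = [B  AB  A^2B] = [[2, 2, 8], [0, -6, -10], [2, 10, 26]]
Expanding along the first row, det(C) = 2·((-6)·26 - (-10)·10) - 2·(0·26 - (-10)·2) + 8·(0·10 - (-6)·2) = 2·(-56) - 2·20 + 8·12 = -56
Since det(C) ≠ 0, rank(C) = 3 and the system is completely controllable.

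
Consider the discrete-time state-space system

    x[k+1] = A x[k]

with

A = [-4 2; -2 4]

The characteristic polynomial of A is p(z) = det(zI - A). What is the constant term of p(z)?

For a 2×2 matrix, det(zI - A) = z^2 - (tr A)z + det A.
tr A = 0, det A = -12.
So p(z) = z^2 - 12.
The constant term is -12.

-12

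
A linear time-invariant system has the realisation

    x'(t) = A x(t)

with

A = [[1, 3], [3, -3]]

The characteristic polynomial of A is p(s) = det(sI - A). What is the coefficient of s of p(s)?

For a 2×2 matrix, det(sI - A) = s^2 - (tr A)s + det A.
tr A = -2, det A = -12.
So p(s) = s^2 + 2s - 12.
The coefficient of s is 2.

2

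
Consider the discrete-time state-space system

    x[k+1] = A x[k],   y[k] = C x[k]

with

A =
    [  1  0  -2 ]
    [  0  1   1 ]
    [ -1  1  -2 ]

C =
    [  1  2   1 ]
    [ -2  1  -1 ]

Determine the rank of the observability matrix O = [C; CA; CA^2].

3

CA = [[0, 3, -2], [-1, 0, 7]]
CA^2 = [[2, 1, 7], [-8, 7, -12]]
Observability matrix O = [C; CA; CA^2] = [[1, 2, 1], [-2, 1, -1], [0, 3, -2], [-1, 0, 7], [2, 1, 7], [-8, 7, -12]]
Take the 3×3 submatrix of O formed by rows 1, 2, 3: [[1, 2, 1], [-2, 1, -1], [0, 3, -2]]. Its determinant is 1·(1·(-2) - (-1)·3) - 2·((-2)·(-2) - (-1)·0) + 1·((-2)·3 - 1·0) = 1·1 - 2·4 + 1·(-6) = -13 ≠ 0.
So rank(O) ≥ 3; since O has 3 columns, rank(O) = 3.
rank(O) = 3 = n, so the pair (A, C) is completely observable.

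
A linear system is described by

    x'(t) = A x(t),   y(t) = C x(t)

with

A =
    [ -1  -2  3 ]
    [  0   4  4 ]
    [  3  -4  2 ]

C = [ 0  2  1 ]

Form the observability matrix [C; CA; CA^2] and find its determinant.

CA = [[3, 4, 10]]
CA^2 = [[27, -30, 45]]
Observability matrix O = [C; CA; CA^2] = [[0, 2, 1], [3, 4, 10], [27, -30, 45]]
Expanding along the first row, det(O) = 0·(4·45 - 10·(-30)) - 2·(3·45 - 10·27) + 1·(3·(-30) - 4·27) = 0·480 - 2·(-135) + 1·(-198) = 72
Since det(O) ≠ 0, rank(O) = 3 and the system is completely observable.

72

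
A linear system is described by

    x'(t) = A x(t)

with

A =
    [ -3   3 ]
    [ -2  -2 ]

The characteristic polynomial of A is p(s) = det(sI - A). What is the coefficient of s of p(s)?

For a 2×2 matrix, det(sI - A) = s^2 - (tr A)s + det A.
tr A = -5, det A = 12.
So p(s) = s^2 + 5s + 12.
The coefficient of s is 5.

5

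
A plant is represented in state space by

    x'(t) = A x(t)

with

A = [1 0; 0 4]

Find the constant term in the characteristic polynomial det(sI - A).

4

For a 2×2 matrix, det(sI - A) = s^2 - (tr A)s + det A.
tr A = 5, det A = 4.
So p(s) = s^2 - 5s + 4.
The constant term is 4.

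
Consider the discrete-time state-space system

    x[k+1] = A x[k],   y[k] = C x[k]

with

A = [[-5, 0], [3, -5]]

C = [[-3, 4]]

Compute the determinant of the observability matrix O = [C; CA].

-48

CA = [[27, -20]]
Observability matrix O = [C; CA] = [[-3, 4], [27, -20]]
det(O) = (-3)·(-20) - 4·27 = 60 - 108 = -48
Since det(O) ≠ 0, rank(O) = 2 and the system is completely observable.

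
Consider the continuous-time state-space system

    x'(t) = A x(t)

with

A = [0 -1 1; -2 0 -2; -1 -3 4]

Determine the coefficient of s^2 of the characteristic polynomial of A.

-4

Expand det(sI - A) for the 3×3 matrix.
p(s) = s^3 - 4s^2 - 7s + 4.
(Check: constant term = det(-A) = (-1)^3 det A = 4; coefficient of s^2 = -tr A = -4.)
The coefficient of s^2 is -4.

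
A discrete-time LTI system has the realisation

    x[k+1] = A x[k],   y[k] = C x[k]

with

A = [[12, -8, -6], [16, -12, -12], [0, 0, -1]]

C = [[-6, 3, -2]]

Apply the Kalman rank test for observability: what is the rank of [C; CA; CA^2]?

CA = [[-24, 12, 2]]
CA^2 = [[-96, 48, -2]]
Observability matrix O = [C; CA; CA^2] = [[-6, 3, -2], [-24, 12, 2], [-96, 48, -2]]
The columns c1, c2, c3 of O are linearly dependent: c1 + 2·c2 = 0 (check each entry), so rank(O) ≤ 2.
The 2×2 minor from rows 1, 2, columns 1, 3 is (-6)·2 - (-2)·(-24) = -12 - 48 = -60 ≠ 0, so rank(O) = 2.
rank(O) = 2 < n = 3, so the pair (A, C) is not completely observable.

2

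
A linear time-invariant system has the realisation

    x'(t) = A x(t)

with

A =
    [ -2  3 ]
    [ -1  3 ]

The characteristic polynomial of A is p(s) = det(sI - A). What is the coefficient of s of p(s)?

-1

For a 2×2 matrix, det(sI - A) = s^2 - (tr A)s + det A.
tr A = 1, det A = -3.
So p(s) = s^2 - s - 3.
The coefficient of s is -1.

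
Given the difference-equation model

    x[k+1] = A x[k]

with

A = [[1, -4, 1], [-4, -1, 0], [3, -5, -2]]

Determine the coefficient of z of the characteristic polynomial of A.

Expand det(zI - A) for the 3×3 matrix.
p(z) = z^3 + 2z^2 - 20z - 57.
(Check: constant term = det(-A) = (-1)^3 det A = -57; coefficient of z^2 = -tr A = 2.)
The coefficient of z is -20.

-20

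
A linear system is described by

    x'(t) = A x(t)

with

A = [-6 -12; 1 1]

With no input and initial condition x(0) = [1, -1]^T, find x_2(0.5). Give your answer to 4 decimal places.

-0.6574

det(sI - A) = s^2 - (tr A)s + det A, with tr A = (-6) + 1 = -5 and det A = (-6)·1 - (-12)·1 = -6 - (-12) = 6.
So p(s) = det(sI - A) = s^2 + 5s + 6.
Factor s^2 + 5s + 6: two numbers with sum -5 and product 6 are -2 and -3, so s^2 + 5s + 6 = (s + 2)(s + 3).
Hence p(s) = (s + 2) (s + 3), with roots -3, -2.
The eigenvalues -3, -2 are distinct and real, so A is diagonalisable and x(t) = e^{At} x(0) = V diag(e^{λ_i t}) V^{-1} x(0), where the columns of V are the eigenvectors.
λ = -3: A - (-3)I = [[-3, -12], [1, 4]]. Row 1 gives (-3)·v1 + (-12)·v2 = 0, so take v_1 = [4, -1]^T.
λ = -2: A - (-2)I = [[-4, -12], [1, 3]]. Row 1 gives (-4)·v1 + (-12)·v2 = 0, so take v_2 = [3, -1]^T.
V = [v_1 v_2] = [[4, 3], [-1, -1]] has det V = -1, so V^{-1} = adj(V)/det V = [[1, 3], [-1, -4]].
Modal coordinates z(0) = V^{-1} x(0): 1·1 + 3·(-1) = -2; (-1)·1 + (-4)·(-1) = 3; so z(0) = [-2, 3]^T.
x_2(t) = Σ_i (v_i)_2 · z_i(0) · e^{λ_i t} (row 2 of V times the modal terms).
x_2(0.5) = (-1)·(-2)·e^{-3·0.5} + (-1)·3·e^{-2·0.5} = 2·0.223130 + (-3)·0.367879 = -0.6574.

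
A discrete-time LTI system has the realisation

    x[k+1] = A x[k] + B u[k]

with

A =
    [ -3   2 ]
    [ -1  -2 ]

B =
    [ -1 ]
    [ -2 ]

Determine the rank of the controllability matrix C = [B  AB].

AB = [[-1], [5]]
Controllability matrix C = [B  AB] = [[-1, -1], [-2, 5]]
det(C) = (-1)·5 - (-1)·(-2) = -5 - 2 = -7 ≠ 0, so rank(C) = 2.
rank(C) = 2 = n, so the pair (A, B) is completely controllable.

2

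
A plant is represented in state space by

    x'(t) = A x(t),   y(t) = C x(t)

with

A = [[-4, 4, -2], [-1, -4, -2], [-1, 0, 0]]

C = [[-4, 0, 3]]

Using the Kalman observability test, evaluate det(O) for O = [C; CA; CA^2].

CA = [[13, -16, 8]]
CA^2 = [[-44, 116, 6]]
Observability matrix O = [C; CA; CA^2] = [[-4, 0, 3], [13, -16, 8], [-44, 116, 6]]
Expanding along the first row, det(O) = (-4)·((-16)·6 - 8·116) - 0·(13·6 - 8·(-44)) + 3·(13·116 - (-16)·(-44)) = (-4)·(-1024) - 0·430 + 3·804 = 6508
Since det(O) ≠ 0, rank(O) = 3 and the system is completely observable.

6508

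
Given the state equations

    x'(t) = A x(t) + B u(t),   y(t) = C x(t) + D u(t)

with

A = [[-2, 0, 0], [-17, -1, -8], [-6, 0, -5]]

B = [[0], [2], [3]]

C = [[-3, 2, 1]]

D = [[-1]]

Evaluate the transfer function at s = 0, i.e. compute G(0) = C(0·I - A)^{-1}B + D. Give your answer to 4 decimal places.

G(0) = C(-A)^{-1}B + D = -C A^{-1} B + D.
det A = -10, so A^{-1} = (1/-10)·adj(A) = [[-1/2, 0, 0], [37/10, -1, 8/5], [3/5, 0, -1/5]]
A^{-1} B = [0, 14/5, -3/5]^T
C A^{-1} B = 5
G(0) = D - C A^{-1} B = -1 - (5) = -6

-6.0000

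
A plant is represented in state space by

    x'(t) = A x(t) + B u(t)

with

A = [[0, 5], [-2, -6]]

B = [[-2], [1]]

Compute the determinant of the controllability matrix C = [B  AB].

-1

AB = [[5], [-2]]
Controllability matrix C = [B  AB] = [[-2, 5], [1, -2]]
det(C) = (-2)·(-2) - 5·1 = 4 - 5 = -1
Since det(C) ≠ 0, rank(C) = 2 and the system is completely controllable.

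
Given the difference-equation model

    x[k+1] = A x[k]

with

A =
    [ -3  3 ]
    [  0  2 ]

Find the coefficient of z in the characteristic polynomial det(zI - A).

1

For a 2×2 matrix, det(zI - A) = z^2 - (tr A)z + det A.
tr A = -1, det A = -6.
So p(z) = z^2 + z - 6.
The coefficient of z is 1.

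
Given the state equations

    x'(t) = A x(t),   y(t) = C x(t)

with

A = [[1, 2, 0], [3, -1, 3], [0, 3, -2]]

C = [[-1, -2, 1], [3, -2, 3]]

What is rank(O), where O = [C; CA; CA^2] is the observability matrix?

CA = [[-7, 3, -8], [-3, 17, -12]]
CA^2 = [[2, -41, 25], [48, -59, 75]]
Observability matrix O = [C; CA; CA^2] = [[-1, -2, 1], [3, -2, 3], [-7, 3, -8], [-3, 17, -12], [2, -41, 25], [48, -59, 75]]
Take the 3×3 submatrix of O formed by rows 1, 2, 3: [[-1, -2, 1], [3, -2, 3], [-7, 3, -8]]. Its determinant is (-1)·((-2)·(-8) - 3·3) - (-2)·(3·(-8) - 3·(-7)) + 1·(3·3 - (-2)·(-7)) = (-1)·7 - (-2)·(-3) + 1·(-5) = -18 ≠ 0.
So rank(O) ≥ 3; since O has 3 columns, rank(O) = 3.
rank(O) = 3 = n, so the pair (A, C) is completely observable.

3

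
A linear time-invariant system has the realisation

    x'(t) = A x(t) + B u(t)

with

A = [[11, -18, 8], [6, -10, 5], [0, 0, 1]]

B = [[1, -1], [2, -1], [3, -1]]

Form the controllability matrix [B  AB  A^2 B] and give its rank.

AB = [[-1, -1], [1, -1], [3, -1]]
A^2B = [[-5, -1], [-1, -1], [3, -1]]
Controllability matrix C = [B  AB  A^2B] = [[1, -1, -1, -1, -5, -1], [2, -1, 1, -1, -1, -1], [3, -1, 3, -1, 3, -1]]
The rows r1, r2, r3 of C are linearly dependent: r1 - 2·r2 + r3 = 0 (check each entry), so rank(C) ≤ 2.
The 2×2 minor from rows 1, 2, columns 1, 2 is 1·(-1) - (-1)·2 = -1 - (-2) = 1 ≠ 0, so rank(C) = 2.
rank(C) = 2 < n = 3, so the pair (A, B) is not completely controllable.

2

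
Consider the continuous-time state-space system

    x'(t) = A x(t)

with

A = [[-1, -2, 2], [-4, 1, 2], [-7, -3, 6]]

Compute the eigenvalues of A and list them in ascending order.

det(sI - A) = s^3 - (tr A)s^2 + (M11 + M22 + M33)s - det A, where Mii is the 2×2 principal minor of A obtained by deleting row i and column i.
tr A = (-1) + 1 + 6 = 6; M11 = 1·6 - 2·(-3) = 6 - (-6) = 12; M22 = (-1)·6 - 2·(-7) = -6 - (-14) = 8; M33 = (-1)·1 - (-2)·(-4) = -1 - 8 = -9; sum of minors = 11.
det A = (-1)·(1·6 - 2·(-3)) - (-2)·((-4)·6 - 2·(-7)) + 2·((-4)·(-3) - 1·(-7)) = (-1)·12 - (-2)·(-10) + 2·19 = 6.
So p(s) = det(sI - A) = s^3 - 6s^2 + 11s - 6.
Rational-root test: any integer root divides -6. Testing small divisors, s = 1 works: p(1) = 1 + (-6) + 11 + (-6) = 0, so (s - 1) is a factor.
Dividing, p(s) = (s - 1)(s^2 - 5s + 6).
Factor s^2 - 5s + 6: two numbers with sum 5 and product 6 are 3 and 2, so s^2 - 5s + 6 = (s - 3)(s - 2).
Hence p(s) = (s - 3) (s - 2) (s - 1), with roots 1, 2, 3.
At least one eigenvalue has non-negative real part, so the system is not asymptotically stable.

1, 2, 3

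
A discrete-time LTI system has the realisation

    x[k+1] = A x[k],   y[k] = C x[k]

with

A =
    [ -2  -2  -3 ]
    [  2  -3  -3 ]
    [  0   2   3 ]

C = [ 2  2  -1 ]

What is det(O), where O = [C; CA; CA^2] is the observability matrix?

CA = [[0, -12, -15]]
CA^2 = [[-24, 6, -9]]
Observability matrix O = [C; CA; CA^2] = [[2, 2, -1], [0, -12, -15], [-24, 6, -9]]
Expanding along the first row, det(O) = 2·((-12)·(-9) - (-15)·6) - 2·(0·(-9) - (-15)·(-24)) + (-1)·(0·6 - (-12)·(-24)) = 2·198 - 2·(-360) + (-1)·(-288) = 1404
Since det(O) ≠ 0, rank(O) = 3 and the system is completely observable.

1404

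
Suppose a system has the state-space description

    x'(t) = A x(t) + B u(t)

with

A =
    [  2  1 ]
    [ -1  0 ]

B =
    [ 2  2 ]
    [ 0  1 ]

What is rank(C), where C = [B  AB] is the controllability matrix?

AB = [[4, 5], [-2, -2]]
Controllability matrix C = [B  AB] = [[2, 2, 4, 5], [0, 1, -2, -2]]
Take the 2×2 submatrix of C formed by columns 1, 2: [[2, 2], [0, 1]]. Its determinant is 2·1 - 2·0 = 2 - 0 = 2 ≠ 0.
So rank(C) ≥ 2; since C has 2 rows, rank(C) = 2.
rank(C) = 2 = n, so the pair (A, B) is completely controllable.

2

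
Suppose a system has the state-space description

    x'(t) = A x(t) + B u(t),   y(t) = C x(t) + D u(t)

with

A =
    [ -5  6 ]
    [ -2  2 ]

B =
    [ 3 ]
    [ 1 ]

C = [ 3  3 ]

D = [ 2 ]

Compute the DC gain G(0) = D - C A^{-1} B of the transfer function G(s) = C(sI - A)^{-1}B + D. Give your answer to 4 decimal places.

G(0) = C(-A)^{-1}B + D = -C A^{-1} B + D.
det A = 2, so A^{-1} = (1/2)·adj(A) = [[1, -3], [1, -5/2]]
A^{-1} B = [0, 1/2]^T
C A^{-1} B = 3/2
G(0) = D - C A^{-1} B = 2 - (3/2) = 1/2 ≈ 0.5000

0.5000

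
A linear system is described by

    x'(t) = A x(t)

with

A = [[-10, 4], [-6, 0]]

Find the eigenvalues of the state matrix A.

det(sI - A) = s^2 - (tr A)s + det A, with tr A = (-10) + 0 = -10 and det A = (-10)·0 - 4·(-6) = 0 - (-24) = 24.
So p(s) = det(sI - A) = s^2 + 10s + 24.
Factor s^2 + 10s + 24: two numbers with sum -10 and product 24 are -4 and -6, so s^2 + 10s + 24 = (s + 4)(s + 6).
Hence p(s) = (s + 4) (s + 6), with roots -6, -4.
All eigenvalues have negative real part, so the system is asymptotically stable.

-6, -4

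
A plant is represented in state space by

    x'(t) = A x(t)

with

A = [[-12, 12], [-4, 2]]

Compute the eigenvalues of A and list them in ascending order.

det(sI - A) = s^2 - (tr A)s + det A, with tr A = (-12) + 2 = -10 and det A = (-12)·2 - 12·(-4) = -24 - (-48) = 24.
So p(s) = det(sI - A) = s^2 + 10s + 24.
Factor s^2 + 10s + 24: two numbers with sum -10 and product 24 are -4 and -6, so s^2 + 10s + 24 = (s + 4)(s + 6).
Hence p(s) = (s + 4) (s + 6), with roots -6, -4.
All eigenvalues have negative real part, so the system is asymptotically stable.

-6, -4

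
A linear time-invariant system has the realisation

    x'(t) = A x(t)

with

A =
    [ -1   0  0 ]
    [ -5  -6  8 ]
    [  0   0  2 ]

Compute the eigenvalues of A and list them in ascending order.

-6, -1, 2

det(sI - A) = s^3 - (tr A)s^2 + (M11 + M22 + M33)s - det A, where Mii is the 2×2 principal minor of A obtained by deleting row i and column i.
tr A = (-1) + (-6) + 2 = -5; M11 = (-6)·2 - 8·0 = -12 - 0 = -12; M22 = (-1)·2 - 0·0 = -2 - 0 = -2; M33 = (-1)·(-6) - 0·(-5) = 6 - 0 = 6; sum of minors = -8.
det A = (-1)·((-6)·2 - 8·0) - 0·((-5)·2 - 8·0) + 0·((-5)·0 - (-6)·0) = (-1)·(-12) - 0·(-10) + 0·0 = 12.
So p(s) = det(sI - A) = s^3 + 5s^2 - 8s - 12.
Rational-root test: any integer root divides -12. Testing small divisors, s = -1 works: p(-1) = -1 + 5 + 8 + (-12) = 0, so (s + 1) is a factor.
Dividing, p(s) = (s + 1)(s^2 + 4s - 12).
Factor s^2 + 4s - 12: two numbers with sum -4 and product -12 are 2 and -6, so s^2 + 4s - 12 = (s - 2)(s + 6).
Hence p(s) = (s - 2) (s + 1) (s + 6), with roots -6, -1, 2.
At least one eigenvalue has non-negative real part, so the system is not asymptotically stable.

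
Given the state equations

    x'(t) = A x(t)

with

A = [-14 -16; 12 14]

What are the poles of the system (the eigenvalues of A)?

-2, 2

det(sI - A) = s^2 - (tr A)s + det A, with tr A = (-14) + 14 = 0 and det A = (-14)·14 - (-16)·12 = -196 - (-192) = -4.
So p(s) = det(sI - A) = s^2 - 4.
Factor s^2 - 4: two numbers with sum 0 and product -4 are 2 and -2, so s^2 - 4 = (s - 2)(s + 2).
Hence p(s) = (s - 2) (s + 2), with roots -2, 2.
At least one eigenvalue has non-negative real part, so the system is not asymptotically stable.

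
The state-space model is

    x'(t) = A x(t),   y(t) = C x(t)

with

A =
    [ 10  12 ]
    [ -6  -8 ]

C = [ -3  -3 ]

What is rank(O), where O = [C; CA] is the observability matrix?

CA = [[-12, -12]]
Observability matrix O = [C; CA] = [[-3, -3], [-12, -12]]
Every row of O is a scalar multiple of row 1 = [-3, -3] (multipliers 1, 4), so the rows span a one-dimensional space.
O ≠ 0, hence rank(O) = 1.
rank(O) = 1 < n = 2, so the pair (A, C) is not completely observable.

1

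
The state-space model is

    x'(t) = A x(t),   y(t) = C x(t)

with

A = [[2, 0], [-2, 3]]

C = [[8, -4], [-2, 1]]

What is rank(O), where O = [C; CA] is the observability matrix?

1

CA = [[24, -12], [-6, 3]]
Observability matrix O = [C; CA] = [[8, -4], [-2, 1], [24, -12], [-6, 3]]
Every row of O is a scalar multiple of row 1 = [8, -4] (multipliers 1, -1/4, 3, -3/4), so the rows span a one-dimensional space.
O ≠ 0, hence rank(O) = 1.
rank(O) = 1 < n = 2, so the pair (A, C) is not completely observable.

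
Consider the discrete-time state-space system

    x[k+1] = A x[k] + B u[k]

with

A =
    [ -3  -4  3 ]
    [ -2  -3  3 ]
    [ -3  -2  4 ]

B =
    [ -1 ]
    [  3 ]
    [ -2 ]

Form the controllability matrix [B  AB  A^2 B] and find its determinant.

-1526

AB = [[-15], [-13], [-11]]
A^2B = [[64], [36], [27]]
Controllability matrix C = [B  AB  A^2B] = [[-1, -15, 64], [3, -13, 36], [-2, -11, 27]]
Expanding along the first row, det(C) = (-1)·((-13)·27 - 36·(-11)) - (-15)·(3·27 - 36·(-2)) + 64·(3·(-11) - (-13)·(-2)) = (-1)·45 - (-15)·153 + 64·(-59) = -1526
Since det(C) ≠ 0, rank(C) = 3 and the system is completely controllable.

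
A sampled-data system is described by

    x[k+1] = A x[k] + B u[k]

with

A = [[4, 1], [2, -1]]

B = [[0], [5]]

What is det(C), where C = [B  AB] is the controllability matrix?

AB = [[5], [-5]]
Controllability matrix C = [B  AB] = [[0, 5], [5, -5]]
det(C) = 0·(-5) - 5·5 = 0 - 25 = -25
Since det(C) ≠ 0, rank(C) = 2 and the system is completely controllable.

-25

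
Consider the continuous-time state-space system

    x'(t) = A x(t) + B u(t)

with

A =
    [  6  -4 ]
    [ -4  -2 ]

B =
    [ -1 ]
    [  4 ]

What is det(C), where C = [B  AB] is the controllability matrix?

AB = [[-22], [-4]]
Controllability matrix C = [B  AB] = [[-1, -22], [4, -4]]
det(C) = (-1)·(-4) - (-22)·4 = 4 - (-88) = 92
Since det(C) ≠ 0, rank(C) = 2 and the system is completely controllable.

92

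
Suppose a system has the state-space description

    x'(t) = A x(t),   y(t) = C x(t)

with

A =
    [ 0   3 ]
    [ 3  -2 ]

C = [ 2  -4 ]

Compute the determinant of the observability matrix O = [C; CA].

CA = [[-12, 14]]
Observability matrix O = [C; CA] = [[2, -4], [-12, 14]]
det(O) = 2·14 - (-4)·(-12) = 28 - 48 = -20
Since det(O) ≠ 0, rank(O) = 2 and the system is completely observable.

-20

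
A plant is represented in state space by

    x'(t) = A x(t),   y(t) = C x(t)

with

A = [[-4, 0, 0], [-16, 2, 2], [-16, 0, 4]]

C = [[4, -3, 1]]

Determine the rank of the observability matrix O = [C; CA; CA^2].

2

CA = [[16, -6, -2]]
CA^2 = [[64, -12, -20]]
Observability matrix O = [C; CA; CA^2] = [[4, -3, 1], [16, -6, -2], [64, -12, -20]]
The columns c1, c2, c3 of O are linearly dependent: c1 + 2·c2 + 2·c3 = 0 (check each entry), so rank(O) ≤ 2.
The 2×2 minor from rows 1, 2, columns 1, 2 is 4·(-6) - (-3)·16 = -24 - (-48) = 24 ≠ 0, so rank(O) = 2.
rank(O) = 2 < n = 3, so the pair (A, C) is not completely observable.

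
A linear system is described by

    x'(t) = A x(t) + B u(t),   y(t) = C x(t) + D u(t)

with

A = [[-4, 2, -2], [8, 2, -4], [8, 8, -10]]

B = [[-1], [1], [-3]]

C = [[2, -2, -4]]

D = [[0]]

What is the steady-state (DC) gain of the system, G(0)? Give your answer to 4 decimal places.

-10.1667

G(0) = C(-A)^{-1}B + D = -C A^{-1} B + D.
det A = -48, so A^{-1} = (1/-48)·adj(A) = [[-1/4, -1/12, 1/12], [-1, -7/6, 2/3], [-1, -1, 1/2]]
A^{-1} B = [-1/12, -13/6, -3/2]^T
C A^{-1} B = 61/6
G(0) = D - C A^{-1} B = 0 - (61/6) = -61/6 ≈ -10.1667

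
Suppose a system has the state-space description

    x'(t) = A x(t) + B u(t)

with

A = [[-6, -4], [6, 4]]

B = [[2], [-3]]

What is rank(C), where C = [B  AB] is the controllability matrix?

1

AB = [[0], [0]]
Controllability matrix C = [B  AB] = [[2, 0], [-3, 0]]
Every column of C is a scalar multiple of column 1 = [2, -3] (multipliers 1, 0), so the columns span a one-dimensional space.
C ≠ 0, hence rank(C) = 1.
rank(C) = 1 < n = 2, so the pair (A, B) is not completely controllable.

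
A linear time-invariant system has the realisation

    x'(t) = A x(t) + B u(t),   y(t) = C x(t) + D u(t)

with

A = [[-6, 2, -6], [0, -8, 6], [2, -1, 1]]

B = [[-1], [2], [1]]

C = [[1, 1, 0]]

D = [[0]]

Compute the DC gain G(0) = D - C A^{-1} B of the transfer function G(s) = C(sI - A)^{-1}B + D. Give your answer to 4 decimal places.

G(0) = C(-A)^{-1}B + D = -C A^{-1} B + D.
det A = -60, so A^{-1} = (1/-60)·adj(A) = [[1/30, -1/15, 3/5], [-1/5, -1/10, -3/5], [-4/15, 1/30, -4/5]]
A^{-1} B = [13/30, -3/5, -7/15]^T
C A^{-1} B = -1/6
G(0) = D - C A^{-1} B = 0 - (-1/6) = 1/6 ≈ 0.1667

0.1667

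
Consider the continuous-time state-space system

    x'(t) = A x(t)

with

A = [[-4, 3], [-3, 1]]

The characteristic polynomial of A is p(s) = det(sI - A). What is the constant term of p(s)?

5

For a 2×2 matrix, det(sI - A) = s^2 - (tr A)s + det A.
tr A = -3, det A = 5.
So p(s) = s^2 + 3s + 5.
The constant term is 5.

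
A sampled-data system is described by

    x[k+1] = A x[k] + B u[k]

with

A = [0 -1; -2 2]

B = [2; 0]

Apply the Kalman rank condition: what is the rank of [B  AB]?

AB = [[0], [-4]]
Controllability matrix C = [B  AB] = [[2, 0], [0, -4]]
det(C) = 2·(-4) - 0·0 = -8 - 0 = -8 ≠ 0, so rank(C) = 2.
rank(C) = 2 = n, so the pair (A, B) is completely controllable.

2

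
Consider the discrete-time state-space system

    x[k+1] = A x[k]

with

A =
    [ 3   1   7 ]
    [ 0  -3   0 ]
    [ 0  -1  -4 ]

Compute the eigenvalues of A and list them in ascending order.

det(zI - A) = z^3 - (tr A)z^2 + (M11 + M22 + M33)z - det A, where Mii is the 2×2 principal minor of A obtained by deleting row i and column i.
tr A = 3 + (-3) + (-4) = -4; M11 = (-3)·(-4) - 0·(-1) = 12 - 0 = 12; M22 = 3·(-4) - 7·0 = -12 - 0 = -12; M33 = 3·(-3) - 1·0 = -9 - 0 = -9; sum of minors = -9.
det A = 3·((-3)·(-4) - 0·(-1)) - 1·(0·(-4) - 0·0) + 7·(0·(-1) - (-3)·0) = 3·12 - 1·0 + 7·0 = 36.
So p(z) = det(zI - A) = z^3 + 4z^2 - 9z - 36.
Rational-root test: any integer root divides -36. Testing small divisors, z = -3 works: p(-3) = -27 + 36 + 27 + (-36) = 0, so (z + 3) is a factor.
Dividing, p(z) = (z + 3)(z^2 + z - 12).
Factor z^2 + z - 12: two numbers with sum -1 and product -12 are 3 and -4, so z^2 + z - 12 = (z - 3)(z + 4).
Hence p(z) = (z - 3) (z + 3) (z + 4), with roots -4, -3, 3.

-4, -3, 3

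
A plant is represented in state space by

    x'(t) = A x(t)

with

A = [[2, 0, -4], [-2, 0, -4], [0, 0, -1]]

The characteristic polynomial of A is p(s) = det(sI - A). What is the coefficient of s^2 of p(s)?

Expand det(sI - A) for the 3×3 matrix.
p(s) = s^3 - s^2 - 2s.
(Check: constant term = det(-A) = (-1)^3 det A = 0; coefficient of s^2 = -tr A = -1.)
The coefficient of s^2 is -1.

-1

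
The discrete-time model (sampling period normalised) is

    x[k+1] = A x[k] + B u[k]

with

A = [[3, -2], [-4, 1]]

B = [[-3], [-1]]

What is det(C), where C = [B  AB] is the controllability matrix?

AB = [[-7], [11]]
Controllability matrix C = [B  AB] = [[-3, -7], [-1, 11]]
det(C) = (-3)·11 - (-7)·(-1) = -33 - 7 = -40
Since det(C) ≠ 0, rank(C) = 2 and the system is completely controllable.

-40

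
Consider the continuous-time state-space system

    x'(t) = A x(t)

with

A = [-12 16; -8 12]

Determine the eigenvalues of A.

det(sI - A) = s^2 - (tr A)s + det A, with tr A = (-12) + 12 = 0 and det A = (-12)·12 - 16·(-8) = -144 - (-128) = -16.
So p(s) = det(sI - A) = s^2 - 16.
Factor s^2 - 16: two numbers with sum 0 and product -16 are 4 and -4, so s^2 - 16 = (s - 4)(s + 4).
Hence p(s) = (s - 4) (s + 4), with roots -4, 4.
At least one eigenvalue has non-negative real part, so the system is not asymptotically stable.

-4, 4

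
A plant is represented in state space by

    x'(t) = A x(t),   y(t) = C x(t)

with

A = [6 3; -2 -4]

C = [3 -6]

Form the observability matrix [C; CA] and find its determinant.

279

CA = [[30, 33]]
Observability matrix O = [C; CA] = [[3, -6], [30, 33]]
det(O) = 3·33 - (-6)·30 = 99 - (-180) = 279
Since det(O) ≠ 0, rank(O) = 2 and the system is completely observable.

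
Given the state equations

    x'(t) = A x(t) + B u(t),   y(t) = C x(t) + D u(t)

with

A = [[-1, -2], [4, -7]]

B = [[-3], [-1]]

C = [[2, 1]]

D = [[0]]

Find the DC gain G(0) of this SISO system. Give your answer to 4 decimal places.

G(0) = C(-A)^{-1}B + D = -C A^{-1} B + D.
det A = 15, so A^{-1} = (1/15)·adj(A) = [[-7/15, 2/15], [-4/15, -1/15]]
A^{-1} B = [19/15, 13/15]^T
C A^{-1} B = 17/5
G(0) = D - C A^{-1} B = 0 - (17/5) = -17/5 ≈ -3.4000

-3.4000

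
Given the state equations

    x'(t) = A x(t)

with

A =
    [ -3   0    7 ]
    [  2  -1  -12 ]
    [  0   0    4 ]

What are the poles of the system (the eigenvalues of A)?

-3, -1, 4

det(sI - A) = s^3 - (tr A)s^2 + (M11 + M22 + M33)s - det A, where Mii is the 2×2 principal minor of A obtained by deleting row i and column i.
tr A = (-3) + (-1) + 4 = 0; M11 = (-1)·4 - (-12)·0 = -4 - 0 = -4; M22 = (-3)·4 - 7·0 = -12 - 0 = -12; M33 = (-3)·(-1) - 0·2 = 3 - 0 = 3; sum of minors = -13.
det A = (-3)·((-1)·4 - (-12)·0) - 0·(2·4 - (-12)·0) + 7·(2·0 - (-1)·0) = (-3)·(-4) - 0·8 + 7·0 = 12.
So p(s) = det(sI - A) = s^3 - 13s - 12.
Rational-root test: any integer root divides -12. Testing small divisors, s = -1 works: p(-1) = -1 + 0 + 13 + (-12) = 0, so (s + 1) is a factor.
Dividing, p(s) = (s + 1)(s^2 - s - 12).
Factor s^2 - s - 12: two numbers with sum 1 and product -12 are 4 and -3, so s^2 - s - 12 = (s - 4)(s + 3).
Hence p(s) = (s - 4) (s + 1) (s + 3), with roots -3, -1, 4.
At least one eigenvalue has non-negative real part, so the system is not asymptotically stable.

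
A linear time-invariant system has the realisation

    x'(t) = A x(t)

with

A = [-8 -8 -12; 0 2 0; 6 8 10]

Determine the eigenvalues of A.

-2, 2, 4

det(sI - A) = s^3 - (tr A)s^2 + (M11 + M22 + M33)s - det A, where Mii is the 2×2 principal minor of A obtained by deleting row i and column i.
tr A = (-8) + 2 + 10 = 4; M11 = 2·10 - 0·8 = 20 - 0 = 20; M22 = (-8)·10 - (-12)·6 = -80 - (-72) = -8; M33 = (-8)·2 - (-8)·0 = -16 - 0 = -16; sum of minors = -4.
det A = (-8)·(2·10 - 0·8) - (-8)·(0·10 - 0·6) + (-12)·(0·8 - 2·6) = (-8)·20 - (-8)·0 + (-12)·(-12) = -16.
So p(s) = det(sI - A) = s^3 - 4s^2 - 4s + 16.
Rational-root test: any integer root divides 16. Testing small divisors, s = -2 works: p(-2) = -8 + (-16) + 8 + 16 = 0, so (s + 2) is a factor.
Dividing, p(s) = (s + 2)(s^2 - 6s + 8).
Factor s^2 - 6s + 8: two numbers with sum 6 and product 8 are 4 and 2, so s^2 - 6s + 8 = (s - 4)(s - 2).
Hence p(s) = (s - 4) (s - 2) (s + 2), with roots -2, 2, 4.
At least one eigenvalue has non-negative real part, so the system is not asymptotically stable.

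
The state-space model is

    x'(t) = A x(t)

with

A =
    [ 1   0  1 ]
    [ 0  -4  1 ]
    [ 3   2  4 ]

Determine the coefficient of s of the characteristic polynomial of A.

Expand det(sI - A) for the 3×3 matrix.
p(s) = s^3 - s^2 - 21s + 6.
(Check: constant term = det(-A) = (-1)^3 det A = 6; coefficient of s^2 = -tr A = -1.)
The coefficient of s is -21.

-21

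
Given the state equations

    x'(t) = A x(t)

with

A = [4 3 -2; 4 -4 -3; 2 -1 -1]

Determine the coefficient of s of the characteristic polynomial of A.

-27

Expand det(sI - A) for the 3×3 matrix.
p(s) = s^3 + s^2 - 27s + 10.
(Check: constant term = det(-A) = (-1)^3 det A = 10; coefficient of s^2 = -tr A = 1.)
The coefficient of s is -27.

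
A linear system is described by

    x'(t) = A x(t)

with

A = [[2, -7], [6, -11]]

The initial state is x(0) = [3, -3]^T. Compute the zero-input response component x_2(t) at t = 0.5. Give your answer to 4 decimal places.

det(sI - A) = s^2 - (tr A)s + det A, with tr A = 2 + (-11) = -9 and det A = 2·(-11) - (-7)·6 = -22 - (-42) = 20.
So p(s) = det(sI - A) = s^2 + 9s + 20.
Factor s^2 + 9s + 20: two numbers with sum -9 and product 20 are -4 and -5, so s^2 + 9s + 20 = (s + 4)(s + 5).
Hence p(s) = (s + 4) (s + 5), with roots -5, -4.
The eigenvalues -5, -4 are distinct and real, so A is diagonalisable and x(t) = e^{At} x(0) = V diag(e^{λ_i t}) V^{-1} x(0), where the columns of V are the eigenvectors.
λ = -5: A - (-5)I = [[7, -7], [6, -6]]. Row 1 gives 7·v1 + (-7)·v2 = 0, so take v_1 = [-1, -1]^T.
λ = -4: A - (-4)I = [[6, -7], [6, -7]]. Row 1 gives 6·v1 + (-7)·v2 = 0, so take v_2 = [-7, -6]^T.
V = [v_1 v_2] = [[-1, -7], [-1, -6]] has det V = -1, so V^{-1} = adj(V)/det V = [[6, -7], [-1, 1]].
Modal coordinates z(0) = V^{-1} x(0): 6·3 + (-7)·(-3) = 39; (-1)·3 + 1·(-3) = -6; so z(0) = [39, -6]^T.
x_2(t) = Σ_i (v_i)_2 · z_i(0) · e^{λ_i t} (row 2 of V times the modal terms).
x_2(0.5) = (-1)·39·e^{-5·0.5} + (-6)·(-6)·e^{-4·0.5} = (-39)·0.08208500 + 36·0.13533528 = 1.6708.

1.6708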